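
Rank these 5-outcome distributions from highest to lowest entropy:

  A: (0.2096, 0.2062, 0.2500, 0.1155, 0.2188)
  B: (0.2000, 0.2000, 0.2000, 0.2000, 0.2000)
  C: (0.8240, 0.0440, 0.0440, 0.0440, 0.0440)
B > A > C

Key insight: Entropy is maximized by uniform distributions and minimized by concentrated distributions.

- Uniform distributions have maximum entropy log₂(5) = 2.3219 bits
- The more "peaked" or concentrated a distribution, the lower its entropy

Entropies:
  H(A) = 2.2815 bits
  H(B) = 2.3219 bits
  H(C) = 1.0232 bits

Ranking: B > A > C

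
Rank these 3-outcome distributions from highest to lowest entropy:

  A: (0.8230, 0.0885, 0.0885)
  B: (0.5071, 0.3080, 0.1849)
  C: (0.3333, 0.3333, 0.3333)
C > B > A

Key insight: Entropy is maximized by uniform distributions and minimized by concentrated distributions.

- Uniform distributions have maximum entropy log₂(3) = 1.5850 bits
- The more "peaked" or concentrated a distribution, the lower its entropy

Entropies:
  H(A) = 0.8505 bits
  H(B) = 1.4703 bits
  H(C) = 1.5850 bits

Ranking: C > B > A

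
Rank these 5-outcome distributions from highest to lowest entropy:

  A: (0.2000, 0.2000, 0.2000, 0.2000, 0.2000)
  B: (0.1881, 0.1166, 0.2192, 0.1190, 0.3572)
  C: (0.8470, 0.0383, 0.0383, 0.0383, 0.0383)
A > B > C

Key insight: Entropy is maximized by uniform distributions and minimized by concentrated distributions.

- Uniform distributions have maximum entropy log₂(5) = 2.3219 bits
- The more "peaked" or concentrated a distribution, the lower its entropy

Entropies:
  H(A) = 2.3219 bits
  H(B) = 2.1908 bits
  H(C) = 0.9233 bits

Ranking: A > B > C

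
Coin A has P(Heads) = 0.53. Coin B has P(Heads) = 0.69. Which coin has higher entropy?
A

For binary distributions, entropy is maximized at p=0.5 and decreases as p moves toward 0 or 1.

H(A) = H(0.53) = 0.9974 bits
H(B) = H(0.69) = 0.8932 bits

Distribution A (p=0.53) is closer to uniform (p=0.5), so it has higher entropy.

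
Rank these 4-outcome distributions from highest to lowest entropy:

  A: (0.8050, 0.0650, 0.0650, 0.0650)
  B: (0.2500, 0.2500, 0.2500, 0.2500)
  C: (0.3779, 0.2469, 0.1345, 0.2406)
B > C > A

Key insight: Entropy is maximized by uniform distributions and minimized by concentrated distributions.

- Uniform distributions have maximum entropy log₂(4) = 2.0000 bits
- The more "peaked" or concentrated a distribution, the lower its entropy

Entropies:
  H(A) = 1.0209 bits
  H(B) = 2.0000 bits
  H(C) = 1.9126 bits

Ranking: B > C > A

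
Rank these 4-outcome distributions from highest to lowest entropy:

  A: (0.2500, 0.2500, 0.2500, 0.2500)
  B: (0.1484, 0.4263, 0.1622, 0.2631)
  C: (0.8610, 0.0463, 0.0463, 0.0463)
A > B > C

Key insight: Entropy is maximized by uniform distributions and minimized by concentrated distributions.

- Uniform distributions have maximum entropy log₂(4) = 2.0000 bits
- The more "peaked" or concentrated a distribution, the lower its entropy

Entropies:
  H(A) = 2.0000 bits
  H(B) = 1.8652 bits
  H(C) = 0.8019 bits

Ranking: A > B > C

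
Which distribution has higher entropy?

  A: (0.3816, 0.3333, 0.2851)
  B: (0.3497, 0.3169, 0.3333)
B

Both distributions are close to uniform, making this a harder comparison.

H(A) = 1.5748 bits
H(B) = 1.5838 bits

The distribution closer to uniform has higher entropy.
Answer: B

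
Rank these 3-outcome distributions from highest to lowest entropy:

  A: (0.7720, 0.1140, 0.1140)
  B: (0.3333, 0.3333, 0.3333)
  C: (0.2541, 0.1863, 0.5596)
B > C > A

Key insight: Entropy is maximized by uniform distributions and minimized by concentrated distributions.

- Uniform distributions have maximum entropy log₂(3) = 1.5850 bits
- The more "peaked" or concentrated a distribution, the lower its entropy

Entropies:
  H(A) = 1.0025 bits
  H(B) = 1.5850 bits
  H(C) = 1.4225 bits

Ranking: B > C > A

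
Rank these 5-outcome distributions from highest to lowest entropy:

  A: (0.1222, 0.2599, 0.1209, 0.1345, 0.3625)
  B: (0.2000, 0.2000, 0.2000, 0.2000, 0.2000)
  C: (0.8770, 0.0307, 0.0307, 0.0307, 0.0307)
B > A > C

Key insight: Entropy is maximized by uniform distributions and minimized by concentrated distributions.

- Uniform distributions have maximum entropy log₂(5) = 2.3219 bits
- The more "peaked" or concentrated a distribution, the lower its entropy

Entropies:
  H(A) = 2.1643 bits
  H(B) = 2.3219 bits
  H(C) = 0.7839 bits

Ranking: B > A > C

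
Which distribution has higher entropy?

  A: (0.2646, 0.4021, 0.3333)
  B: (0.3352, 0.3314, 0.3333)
B

Both distributions are close to uniform, making this a harder comparison.

H(A) = 1.5644 bits
H(B) = 1.5849 bits

The distribution closer to uniform has higher entropy.
Answer: B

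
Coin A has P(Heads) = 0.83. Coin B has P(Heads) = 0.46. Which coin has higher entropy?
B

For binary distributions, entropy is maximized at p=0.5 and decreases as p moves toward 0 or 1.

H(A) = H(0.83) = 0.6577 bits
H(B) = H(0.46) = 0.9954 bits

Distribution B (p=0.46) is closer to uniform (p=0.5), so it has higher entropy.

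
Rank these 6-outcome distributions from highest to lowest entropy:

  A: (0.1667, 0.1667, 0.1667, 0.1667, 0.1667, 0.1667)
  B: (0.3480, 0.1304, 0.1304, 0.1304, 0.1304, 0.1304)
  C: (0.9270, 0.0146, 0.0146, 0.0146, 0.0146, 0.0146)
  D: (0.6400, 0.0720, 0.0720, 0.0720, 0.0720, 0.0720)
A > B > D > C

Key insight: Entropy is maximized by uniform distributions and minimized by concentrated distributions.

Entropies:
  H(A) = 2.5850 bits
  H(B) = 2.4462 bits
  H(C) = 0.5465 bits
  H(D) = 1.7786 bits

Ranking: A > B > D > C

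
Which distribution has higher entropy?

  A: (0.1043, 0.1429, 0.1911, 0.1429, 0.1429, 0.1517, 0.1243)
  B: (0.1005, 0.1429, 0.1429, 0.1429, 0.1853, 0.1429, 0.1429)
B

Both distributions are close to uniform, making this a harder comparison.

H(A) = 2.7863 bits
H(B) = 2.7889 bits

The distribution closer to uniform has higher entropy.
Answer: B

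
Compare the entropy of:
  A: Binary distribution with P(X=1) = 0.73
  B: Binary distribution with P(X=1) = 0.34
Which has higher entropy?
B

For binary distributions, entropy is maximized at p=0.5 and decreases as p moves toward 0 or 1.

H(A) = H(0.73) = 0.8415 bits
H(B) = H(0.34) = 0.9248 bits

Distribution B (p=0.34) is closer to uniform (p=0.5), so it has higher entropy.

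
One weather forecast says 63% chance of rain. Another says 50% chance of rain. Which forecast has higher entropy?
50% forecast

Treat each forecast as a Bernoulli distribution. Binary entropy is maximized at p=0.5 and falls off symmetrically toward 0 or 1. The 50% forecast is closer to 50%, so it is more uncertain. H(63%) ≈ 0.951 bits, H(50%) ≈ 1.000 bits.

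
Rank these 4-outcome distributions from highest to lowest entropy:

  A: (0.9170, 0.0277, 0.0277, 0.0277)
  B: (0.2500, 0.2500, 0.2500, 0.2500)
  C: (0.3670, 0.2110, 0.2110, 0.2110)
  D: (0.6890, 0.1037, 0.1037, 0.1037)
B > C > D > A

Key insight: Entropy is maximized by uniform distributions and minimized by concentrated distributions.

Entropies:
  H(A) = 0.5442 bits
  H(B) = 2.0000 bits
  H(C) = 1.9516 bits
  H(D) = 1.3872 bits

Ranking: B > C > D > A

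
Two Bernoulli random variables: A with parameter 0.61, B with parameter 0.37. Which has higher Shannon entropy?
A

For binary distributions, entropy is maximized at p=0.5 and decreases as p moves toward 0 or 1.

H(A) = H(0.61) = 0.9648 bits
H(B) = H(0.37) = 0.9507 bits

Distribution A (p=0.61) is closer to uniform (p=0.5), so it has higher entropy.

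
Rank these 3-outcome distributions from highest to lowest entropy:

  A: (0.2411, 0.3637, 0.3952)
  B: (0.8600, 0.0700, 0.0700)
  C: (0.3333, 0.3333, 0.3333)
C > A > B

Key insight: Entropy is maximized by uniform distributions and minimized by concentrated distributions.

- Uniform distributions have maximum entropy log₂(3) = 1.5850 bits
- The more "peaked" or concentrated a distribution, the lower its entropy

Entropies:
  H(A) = 1.5548 bits
  H(B) = 0.7242 bits
  H(C) = 1.5850 bits

Ranking: C > A > B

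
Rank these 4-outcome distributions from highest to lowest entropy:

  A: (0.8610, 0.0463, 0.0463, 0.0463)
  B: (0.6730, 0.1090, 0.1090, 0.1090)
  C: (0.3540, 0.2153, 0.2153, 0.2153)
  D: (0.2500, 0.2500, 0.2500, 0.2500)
D > C > B > A

Key insight: Entropy is maximized by uniform distributions and minimized by concentrated distributions.

Entropies:
  H(A) = 0.8019 bits
  H(B) = 1.4301 bits
  H(C) = 1.9615 bits
  H(D) = 2.0000 bits

Ranking: D > C > B > A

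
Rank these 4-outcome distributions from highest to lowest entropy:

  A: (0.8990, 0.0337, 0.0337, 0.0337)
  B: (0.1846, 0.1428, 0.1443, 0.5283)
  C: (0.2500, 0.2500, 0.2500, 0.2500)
C > B > A

Key insight: Entropy is maximized by uniform distributions and minimized by concentrated distributions.

- Uniform distributions have maximum entropy log₂(4) = 2.0000 bits
- The more "peaked" or concentrated a distribution, the lower its entropy

Entropies:
  H(A) = 0.6322 bits
  H(B) = 1.7402 bits
  H(C) = 2.0000 bits

Ranking: C > B > A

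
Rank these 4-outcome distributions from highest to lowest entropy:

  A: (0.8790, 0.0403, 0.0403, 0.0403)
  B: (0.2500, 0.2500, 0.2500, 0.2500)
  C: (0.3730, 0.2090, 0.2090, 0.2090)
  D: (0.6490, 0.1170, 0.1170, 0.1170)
B > C > D > A

Key insight: Entropy is maximized by uniform distributions and minimized by concentrated distributions.

Entropies:
  H(A) = 0.7240 bits
  H(B) = 2.0000 bits
  H(C) = 1.9467 bits
  H(D) = 1.4913 bits

Ranking: B > C > D > A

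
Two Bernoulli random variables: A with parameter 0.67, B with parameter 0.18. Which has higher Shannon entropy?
A

For binary distributions, entropy is maximized at p=0.5 and decreases as p moves toward 0 or 1.

H(A) = H(0.67) = 0.9149 bits
H(B) = H(0.18) = 0.6801 bits

Distribution A (p=0.67) is closer to uniform (p=0.5), so it has higher entropy.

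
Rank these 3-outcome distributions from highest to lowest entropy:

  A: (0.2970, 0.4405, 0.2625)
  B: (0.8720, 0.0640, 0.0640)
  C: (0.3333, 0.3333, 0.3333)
C > A > B

Key insight: Entropy is maximized by uniform distributions and minimized by concentrated distributions.

- Uniform distributions have maximum entropy log₂(3) = 1.5850 bits
- The more "peaked" or concentrated a distribution, the lower its entropy

Entropies:
  H(A) = 1.5477 bits
  H(B) = 0.6799 bits
  H(C) = 1.5850 bits

Ranking: C > A > B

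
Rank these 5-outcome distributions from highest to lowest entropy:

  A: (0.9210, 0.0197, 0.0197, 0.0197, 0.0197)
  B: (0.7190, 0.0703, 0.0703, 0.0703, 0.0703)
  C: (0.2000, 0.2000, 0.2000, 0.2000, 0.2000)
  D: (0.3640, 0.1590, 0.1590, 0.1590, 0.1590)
C > D > B > A

Key insight: Entropy is maximized by uniform distributions and minimized by concentrated distributions.

Entropies:
  H(A) = 0.5566 bits
  H(B) = 1.4188 bits
  H(C) = 2.3219 bits
  H(D) = 2.2180 bits

Ranking: C > D > B > A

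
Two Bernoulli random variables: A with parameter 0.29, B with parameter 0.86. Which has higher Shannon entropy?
A

For binary distributions, entropy is maximized at p=0.5 and decreases as p moves toward 0 or 1.

H(A) = H(0.29) = 0.8687 bits
H(B) = H(0.86) = 0.5842 bits

Distribution A (p=0.29) is closer to uniform (p=0.5), so it has higher entropy.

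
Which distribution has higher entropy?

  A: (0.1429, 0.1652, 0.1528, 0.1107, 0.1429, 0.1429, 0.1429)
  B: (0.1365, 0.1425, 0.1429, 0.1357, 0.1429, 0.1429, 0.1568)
B

Both distributions are close to uniform, making this a harder comparison.

H(A) = 2.7988 bits
H(B) = 2.8059 bits

The distribution closer to uniform has higher entropy.
Answer: B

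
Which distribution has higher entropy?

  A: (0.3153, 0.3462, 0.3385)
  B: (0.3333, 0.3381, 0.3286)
B

Both distributions are close to uniform, making this a harder comparison.

H(A) = 1.5838 bits
H(B) = 1.5849 bits

The distribution closer to uniform has higher entropy.
Answer: B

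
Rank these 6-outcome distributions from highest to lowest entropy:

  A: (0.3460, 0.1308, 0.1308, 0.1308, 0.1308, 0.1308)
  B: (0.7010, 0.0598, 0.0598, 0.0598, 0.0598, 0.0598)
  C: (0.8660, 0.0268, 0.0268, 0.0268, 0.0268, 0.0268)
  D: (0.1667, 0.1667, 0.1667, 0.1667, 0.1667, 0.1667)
D > A > B > C

Key insight: Entropy is maximized by uniform distributions and minimized by concentrated distributions.

Entropies:
  H(A) = 2.4490 bits
  H(B) = 1.5743 bits
  H(C) = 0.8794 bits
  H(D) = 2.5850 bits

Ranking: D > A > B > C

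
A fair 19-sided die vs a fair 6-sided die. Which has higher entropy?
19-sided die

Both are uniform distributions; for uniform over n outcomes, H = log₂(n). H(19-sided) = log₂(19) = 4.248 bits and H(6-sided) = log₂(6) = 2.585 bits. More outcomes in a uniform distribution means higher entropy.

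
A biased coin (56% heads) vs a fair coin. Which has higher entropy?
Fair coin

The fair coin is uniform (p=0.5), maximizing binary entropy at 1 bit. The biased coin has H(0.56) ≈ 0.990 bits — its outcome is more predictable, so its entropy is lower.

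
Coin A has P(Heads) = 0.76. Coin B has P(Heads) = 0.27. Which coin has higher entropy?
B

For binary distributions, entropy is maximized at p=0.5 and decreases as p moves toward 0 or 1.

H(A) = H(0.76) = 0.7950 bits
H(B) = H(0.27) = 0.8415 bits

Distribution B (p=0.27) is closer to uniform (p=0.5), so it has higher entropy.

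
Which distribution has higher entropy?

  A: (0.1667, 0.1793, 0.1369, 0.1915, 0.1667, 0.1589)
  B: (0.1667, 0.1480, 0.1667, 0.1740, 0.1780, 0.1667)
B

Both distributions are close to uniform, making this a harder comparison.

H(A) = 2.5774 bits
H(B) = 2.5826 bits

The distribution closer to uniform has higher entropy.
Answer: B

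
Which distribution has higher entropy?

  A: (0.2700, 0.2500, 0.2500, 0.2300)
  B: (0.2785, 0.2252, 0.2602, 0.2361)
A

Both distributions are close to uniform, making this a harder comparison.

H(A) = 1.9977 bits
H(B) = 1.9951 bits

The distribution closer to uniform has higher entropy.
Answer: A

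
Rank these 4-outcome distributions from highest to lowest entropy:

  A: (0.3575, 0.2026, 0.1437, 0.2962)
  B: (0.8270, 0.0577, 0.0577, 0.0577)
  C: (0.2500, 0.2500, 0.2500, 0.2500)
C > A > B

Key insight: Entropy is maximized by uniform distributions and minimized by concentrated distributions.

- Uniform distributions have maximum entropy log₂(4) = 2.0000 bits
- The more "peaked" or concentrated a distribution, the lower its entropy

Entropies:
  H(A) = 1.9193 bits
  H(B) = 0.9387 bits
  H(C) = 2.0000 bits

Ranking: C > A > B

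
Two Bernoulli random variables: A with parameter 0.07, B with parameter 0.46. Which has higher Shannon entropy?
B

For binary distributions, entropy is maximized at p=0.5 and decreases as p moves toward 0 or 1.

H(A) = H(0.07) = 0.3659 bits
H(B) = H(0.46) = 0.9954 bits

Distribution B (p=0.46) is closer to uniform (p=0.5), so it has higher entropy.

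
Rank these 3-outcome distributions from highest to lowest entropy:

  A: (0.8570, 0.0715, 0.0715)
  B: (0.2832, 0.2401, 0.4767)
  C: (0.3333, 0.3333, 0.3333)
C > B > A

Key insight: Entropy is maximized by uniform distributions and minimized by concentrated distributions.

- Uniform distributions have maximum entropy log₂(3) = 1.5850 bits
- The more "peaked" or concentrated a distribution, the lower its entropy

Entropies:
  H(A) = 0.7350 bits
  H(B) = 1.5192 bits
  H(C) = 1.5850 bits

Ranking: C > B > A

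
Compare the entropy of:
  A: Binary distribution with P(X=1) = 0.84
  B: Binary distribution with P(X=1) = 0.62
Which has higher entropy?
B

For binary distributions, entropy is maximized at p=0.5 and decreases as p moves toward 0 or 1.

H(A) = H(0.84) = 0.6343 bits
H(B) = H(0.62) = 0.9580 bits

Distribution B (p=0.62) is closer to uniform (p=0.5), so it has higher entropy.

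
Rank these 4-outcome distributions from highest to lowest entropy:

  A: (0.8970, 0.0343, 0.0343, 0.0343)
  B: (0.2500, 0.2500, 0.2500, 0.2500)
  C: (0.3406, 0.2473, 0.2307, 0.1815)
B > C > A

Key insight: Entropy is maximized by uniform distributions and minimized by concentrated distributions.

- Uniform distributions have maximum entropy log₂(4) = 2.0000 bits
- The more "peaked" or concentrated a distribution, the lower its entropy

Entropies:
  H(A) = 0.6417 bits
  H(B) = 2.0000 bits
  H(C) = 1.9626 bits

Ranking: B > C > A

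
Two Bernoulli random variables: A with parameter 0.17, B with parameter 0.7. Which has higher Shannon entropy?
B

For binary distributions, entropy is maximized at p=0.5 and decreases as p moves toward 0 or 1.

H(A) = H(0.17) = 0.6577 bits
H(B) = H(0.7) = 0.8813 bits

Distribution B (p=0.7) is closer to uniform (p=0.5), so it has higher entropy.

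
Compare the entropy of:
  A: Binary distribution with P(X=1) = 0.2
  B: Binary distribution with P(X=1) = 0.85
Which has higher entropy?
A

For binary distributions, entropy is maximized at p=0.5 and decreases as p moves toward 0 or 1.

H(A) = H(0.2) = 0.7219 bits
H(B) = H(0.85) = 0.6098 bits

Distribution A (p=0.2) is closer to uniform (p=0.5), so it has higher entropy.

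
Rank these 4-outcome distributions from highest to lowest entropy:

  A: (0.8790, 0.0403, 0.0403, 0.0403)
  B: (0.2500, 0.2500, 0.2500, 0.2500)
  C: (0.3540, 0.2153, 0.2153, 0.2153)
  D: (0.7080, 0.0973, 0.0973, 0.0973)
B > C > D > A

Key insight: Entropy is maximized by uniform distributions and minimized by concentrated distributions.

Entropies:
  H(A) = 0.7240 bits
  H(B) = 2.0000 bits
  H(C) = 1.9615 bits
  H(D) = 1.3341 bits

Ranking: B > C > D > A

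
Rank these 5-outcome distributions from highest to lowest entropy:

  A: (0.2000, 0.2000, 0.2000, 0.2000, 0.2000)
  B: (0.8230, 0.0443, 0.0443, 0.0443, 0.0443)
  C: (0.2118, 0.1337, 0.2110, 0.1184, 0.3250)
A > C > B

Key insight: Entropy is maximized by uniform distributions and minimized by concentrated distributions.

- Uniform distributions have maximum entropy log₂(5) = 2.3219 bits
- The more "peaked" or concentrated a distribution, the lower its entropy

Entropies:
  H(A) = 2.3219 bits
  H(B) = 1.0275 bits
  H(C) = 2.2276 bits

Ranking: A > C > B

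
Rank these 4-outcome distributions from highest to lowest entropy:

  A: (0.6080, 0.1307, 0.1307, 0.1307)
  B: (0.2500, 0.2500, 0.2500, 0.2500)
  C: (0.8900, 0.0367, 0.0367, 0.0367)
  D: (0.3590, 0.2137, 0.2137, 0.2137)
B > D > A > C

Key insight: Entropy is maximized by uniform distributions and minimized by concentrated distributions.

Entropies:
  H(A) = 1.5874 bits
  H(B) = 2.0000 bits
  H(C) = 0.6743 bits
  H(D) = 1.9578 bits

Ranking: B > D > A > C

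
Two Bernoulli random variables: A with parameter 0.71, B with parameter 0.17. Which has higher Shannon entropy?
A

For binary distributions, entropy is maximized at p=0.5 and decreases as p moves toward 0 or 1.

H(A) = H(0.71) = 0.8687 bits
H(B) = H(0.17) = 0.6577 bits

Distribution A (p=0.71) is closer to uniform (p=0.5), so it has higher entropy.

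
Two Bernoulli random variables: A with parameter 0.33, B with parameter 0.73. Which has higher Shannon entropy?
A

For binary distributions, entropy is maximized at p=0.5 and decreases as p moves toward 0 or 1.

H(A) = H(0.33) = 0.9149 bits
H(B) = H(0.73) = 0.8415 bits

Distribution A (p=0.33) is closer to uniform (p=0.5), so it has higher entropy.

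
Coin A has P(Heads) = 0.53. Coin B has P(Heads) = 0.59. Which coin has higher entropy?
A

For binary distributions, entropy is maximized at p=0.5 and decreases as p moves toward 0 or 1.

H(A) = H(0.53) = 0.9974 bits
H(B) = H(0.59) = 0.9765 bits

Distribution A (p=0.53) is closer to uniform (p=0.5), so it has higher entropy.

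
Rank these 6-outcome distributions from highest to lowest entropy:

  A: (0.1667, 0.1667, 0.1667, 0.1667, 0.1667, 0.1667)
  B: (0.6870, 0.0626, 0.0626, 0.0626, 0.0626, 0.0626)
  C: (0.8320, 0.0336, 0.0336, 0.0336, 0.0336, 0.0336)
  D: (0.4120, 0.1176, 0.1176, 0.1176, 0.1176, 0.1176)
A > D > B > C

Key insight: Entropy is maximized by uniform distributions and minimized by concentrated distributions.

Entropies:
  H(A) = 2.5850 bits
  H(B) = 1.6234 bits
  H(C) = 1.0432 bits
  H(D) = 2.3428 bits

Ranking: A > D > B > C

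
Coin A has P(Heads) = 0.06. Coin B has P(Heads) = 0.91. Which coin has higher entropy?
B

For binary distributions, entropy is maximized at p=0.5 and decreases as p moves toward 0 or 1.

H(A) = H(0.06) = 0.3274 bits
H(B) = H(0.91) = 0.4365 bits

Distribution B (p=0.91) is closer to uniform (p=0.5), so it has higher entropy.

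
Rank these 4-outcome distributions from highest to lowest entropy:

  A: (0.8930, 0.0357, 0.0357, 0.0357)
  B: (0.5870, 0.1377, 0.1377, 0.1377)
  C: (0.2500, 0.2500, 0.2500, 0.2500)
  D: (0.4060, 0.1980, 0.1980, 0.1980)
C > D > B > A

Key insight: Entropy is maximized by uniform distributions and minimized by concentrated distributions.

Entropies:
  H(A) = 0.6604 bits
  H(B) = 1.6326 bits
  H(C) = 2.0000 bits
  H(D) = 1.9158 bits

Ranking: C > D > B > A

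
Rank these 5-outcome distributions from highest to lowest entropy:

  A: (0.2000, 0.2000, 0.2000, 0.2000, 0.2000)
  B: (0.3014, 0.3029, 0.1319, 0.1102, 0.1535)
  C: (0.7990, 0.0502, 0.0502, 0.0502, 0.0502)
A > B > C

Key insight: Entropy is maximized by uniform distributions and minimized by concentrated distributions.

- Uniform distributions have maximum entropy log₂(5) = 2.3219 bits
- The more "peaked" or concentrated a distribution, the lower its entropy

Entropies:
  H(A) = 2.3219 bits
  H(B) = 2.1947 bits
  H(C) = 1.1259 bits

Ranking: A > B > C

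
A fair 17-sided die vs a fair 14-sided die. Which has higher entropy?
17-sided die

Both are uniform distributions; for uniform over n outcomes, H = log₂(n). H(17-sided) = log₂(17) = 4.087 bits and H(14-sided) = log₂(14) = 3.807 bits. More outcomes in a uniform distribution means higher entropy.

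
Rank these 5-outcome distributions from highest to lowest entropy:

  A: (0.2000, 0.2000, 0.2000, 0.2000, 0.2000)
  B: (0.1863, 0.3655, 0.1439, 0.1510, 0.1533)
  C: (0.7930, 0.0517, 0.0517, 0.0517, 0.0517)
A > B > C

Key insight: Entropy is maximized by uniform distributions and minimized by concentrated distributions.

- Uniform distributions have maximum entropy log₂(5) = 2.3219 bits
- The more "peaked" or concentrated a distribution, the lower its entropy

Entropies:
  H(A) = 2.3219 bits
  H(B) = 2.2114 bits
  H(C) = 1.1497 bits

Ranking: A > B > C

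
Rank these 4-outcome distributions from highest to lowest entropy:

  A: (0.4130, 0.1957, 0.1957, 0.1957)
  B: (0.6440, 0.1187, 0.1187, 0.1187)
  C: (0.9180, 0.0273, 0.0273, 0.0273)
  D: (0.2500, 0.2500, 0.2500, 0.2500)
D > A > B > C

Key insight: Entropy is maximized by uniform distributions and minimized by concentrated distributions.

Entropies:
  H(A) = 1.9084 bits
  H(B) = 1.5036 bits
  H(C) = 0.5392 bits
  H(D) = 2.0000 bits

Ranking: D > A > B > C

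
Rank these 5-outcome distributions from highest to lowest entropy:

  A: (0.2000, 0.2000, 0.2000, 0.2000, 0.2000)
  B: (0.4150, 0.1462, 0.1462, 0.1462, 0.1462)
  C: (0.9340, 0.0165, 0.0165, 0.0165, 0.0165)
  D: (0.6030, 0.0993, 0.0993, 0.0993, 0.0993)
A > B > D > C

Key insight: Entropy is maximized by uniform distributions and minimized by concentrated distributions.

Entropies:
  H(A) = 2.3219 bits
  H(B) = 2.1491 bits
  H(C) = 0.4828 bits
  H(D) = 1.7632 bits

Ranking: A > B > D > C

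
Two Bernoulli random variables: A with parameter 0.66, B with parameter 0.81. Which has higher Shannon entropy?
A

For binary distributions, entropy is maximized at p=0.5 and decreases as p moves toward 0 or 1.

H(A) = H(0.66) = 0.9248 bits
H(B) = H(0.81) = 0.7015 bits

Distribution A (p=0.66) is closer to uniform (p=0.5), so it has higher entropy.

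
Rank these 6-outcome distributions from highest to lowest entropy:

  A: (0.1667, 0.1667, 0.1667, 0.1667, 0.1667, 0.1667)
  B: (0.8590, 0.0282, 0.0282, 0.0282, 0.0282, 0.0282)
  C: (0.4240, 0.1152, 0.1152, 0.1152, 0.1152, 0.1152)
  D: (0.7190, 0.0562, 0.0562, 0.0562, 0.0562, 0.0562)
A > C > D > B

Key insight: Entropy is maximized by uniform distributions and minimized by concentrated distributions.

Entropies:
  H(A) = 2.5850 bits
  H(B) = 0.9142 bits
  H(C) = 2.3207 bits
  H(D) = 1.5093 bits

Ranking: A > C > D > B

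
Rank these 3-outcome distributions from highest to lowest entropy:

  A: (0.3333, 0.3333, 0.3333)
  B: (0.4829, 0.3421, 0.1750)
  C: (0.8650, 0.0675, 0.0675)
A > B > C

Key insight: Entropy is maximized by uniform distributions and minimized by concentrated distributions.

- Uniform distributions have maximum entropy log₂(3) = 1.5850 bits
- The more "peaked" or concentrated a distribution, the lower its entropy

Entropies:
  H(A) = 1.5850 bits
  H(B) = 1.4766 bits
  H(C) = 0.7060 bits

Ranking: A > B > C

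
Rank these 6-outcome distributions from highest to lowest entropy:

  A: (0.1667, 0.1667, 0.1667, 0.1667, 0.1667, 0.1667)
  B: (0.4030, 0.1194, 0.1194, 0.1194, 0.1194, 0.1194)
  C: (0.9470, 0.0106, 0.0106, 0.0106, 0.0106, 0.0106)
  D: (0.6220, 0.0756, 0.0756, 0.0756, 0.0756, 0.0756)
A > B > D > C

Key insight: Entropy is maximized by uniform distributions and minimized by concentrated distributions.

Entropies:
  H(A) = 2.5850 bits
  H(B) = 2.3589 bits
  H(C) = 0.4221 bits
  H(D) = 1.8343 bits

Ranking: A > B > D > C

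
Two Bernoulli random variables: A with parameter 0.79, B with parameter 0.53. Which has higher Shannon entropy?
B

For binary distributions, entropy is maximized at p=0.5 and decreases as p moves toward 0 or 1.

H(A) = H(0.79) = 0.7415 bits
H(B) = H(0.53) = 0.9974 bits

Distribution B (p=0.53) is closer to uniform (p=0.5), so it has higher entropy.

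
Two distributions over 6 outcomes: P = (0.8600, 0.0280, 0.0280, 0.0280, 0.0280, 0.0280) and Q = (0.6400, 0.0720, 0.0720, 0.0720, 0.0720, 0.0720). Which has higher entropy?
Q

P is highly concentrated on one outcome (86%), making it nearly deterministic. Q spreads its mass more evenly (max 64%). The more spread-out distribution has higher entropy: H(P) ≈ 0.909 bits, H(Q) ≈ 1.779 bits.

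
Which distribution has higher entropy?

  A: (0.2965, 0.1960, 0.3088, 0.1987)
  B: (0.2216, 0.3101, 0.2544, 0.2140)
B

Both distributions are close to uniform, making this a harder comparison.

H(A) = 1.9676 bits
H(B) = 1.9839 bits

The distribution closer to uniform has higher entropy.
Answer: B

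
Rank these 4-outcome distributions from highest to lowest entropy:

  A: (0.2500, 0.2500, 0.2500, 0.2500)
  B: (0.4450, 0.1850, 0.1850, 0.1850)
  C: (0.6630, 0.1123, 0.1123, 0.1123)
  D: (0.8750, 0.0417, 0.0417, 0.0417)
A > B > C > D

Key insight: Entropy is maximized by uniform distributions and minimized by concentrated distributions.

Entropies:
  H(A) = 2.0000 bits
  H(B) = 1.8709 bits
  H(C) = 1.4561 bits
  H(D) = 0.7417 bits

Ranking: A > B > C > D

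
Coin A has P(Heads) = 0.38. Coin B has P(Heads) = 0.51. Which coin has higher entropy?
B

For binary distributions, entropy is maximized at p=0.5 and decreases as p moves toward 0 or 1.

H(A) = H(0.38) = 0.9580 bits
H(B) = H(0.51) = 0.9997 bits

Distribution B (p=0.51) is closer to uniform (p=0.5), so it has higher entropy.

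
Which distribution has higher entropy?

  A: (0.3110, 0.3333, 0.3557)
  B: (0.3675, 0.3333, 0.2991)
A

Both distributions are close to uniform, making this a harder comparison.

H(A) = 1.5828 bits
H(B) = 1.5799 bits

The distribution closer to uniform has higher entropy.
Answer: A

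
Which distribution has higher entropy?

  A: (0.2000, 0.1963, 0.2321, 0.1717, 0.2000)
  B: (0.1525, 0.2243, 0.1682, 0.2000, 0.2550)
A

Both distributions are close to uniform, making this a harder comparison.

H(A) = 2.3153 bits
H(B) = 2.2972 bits

The distribution closer to uniform has higher entropy.
Answer: A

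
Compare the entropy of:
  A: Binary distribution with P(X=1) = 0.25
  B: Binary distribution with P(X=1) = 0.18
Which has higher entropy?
A

For binary distributions, entropy is maximized at p=0.5 and decreases as p moves toward 0 or 1.

H(A) = H(0.25) = 0.8113 bits
H(B) = H(0.18) = 0.6801 bits

Distribution A (p=0.25) is closer to uniform (p=0.5), so it has higher entropy.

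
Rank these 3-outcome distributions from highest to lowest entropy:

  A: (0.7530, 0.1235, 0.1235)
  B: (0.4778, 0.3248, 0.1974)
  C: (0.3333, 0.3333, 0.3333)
C > B > A

Key insight: Entropy is maximized by uniform distributions and minimized by concentrated distributions.

- Uniform distributions have maximum entropy log₂(3) = 1.5850 bits
- The more "peaked" or concentrated a distribution, the lower its entropy

Entropies:
  H(A) = 1.0535 bits
  H(B) = 1.4981 bits
  H(C) = 1.5850 bits

Ranking: C > B > A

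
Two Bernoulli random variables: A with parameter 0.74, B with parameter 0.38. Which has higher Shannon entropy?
B

For binary distributions, entropy is maximized at p=0.5 and decreases as p moves toward 0 or 1.

H(A) = H(0.74) = 0.8267 bits
H(B) = H(0.38) = 0.9580 bits

Distribution B (p=0.38) is closer to uniform (p=0.5), so it has higher entropy.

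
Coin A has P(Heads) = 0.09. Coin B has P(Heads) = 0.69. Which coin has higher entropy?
B

For binary distributions, entropy is maximized at p=0.5 and decreases as p moves toward 0 or 1.

H(A) = H(0.09) = 0.4365 bits
H(B) = H(0.69) = 0.8932 bits

Distribution B (p=0.69) is closer to uniform (p=0.5), so it has higher entropy.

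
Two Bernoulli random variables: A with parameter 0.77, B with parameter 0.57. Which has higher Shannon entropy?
B

For binary distributions, entropy is maximized at p=0.5 and decreases as p moves toward 0 or 1.

H(A) = H(0.77) = 0.7780 bits
H(B) = H(0.57) = 0.9858 bits

Distribution B (p=0.57) is closer to uniform (p=0.5), so it has higher entropy.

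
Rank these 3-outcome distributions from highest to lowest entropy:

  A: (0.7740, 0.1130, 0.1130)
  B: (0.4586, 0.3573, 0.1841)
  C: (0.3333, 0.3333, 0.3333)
C > B > A

Key insight: Entropy is maximized by uniform distributions and minimized by concentrated distributions.

- Uniform distributions have maximum entropy log₂(3) = 1.5850 bits
- The more "peaked" or concentrated a distribution, the lower its entropy

Entropies:
  H(A) = 0.9970 bits
  H(B) = 1.4958 bits
  H(C) = 1.5850 bits

Ranking: C > B > A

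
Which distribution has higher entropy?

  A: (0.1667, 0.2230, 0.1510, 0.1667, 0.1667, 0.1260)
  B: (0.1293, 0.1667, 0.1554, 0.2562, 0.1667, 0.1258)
A

Both distributions are close to uniform, making this a harder comparison.

H(A) = 2.5636 bits
H(B) = 2.5402 bits

The distribution closer to uniform has higher entropy.
Answer: A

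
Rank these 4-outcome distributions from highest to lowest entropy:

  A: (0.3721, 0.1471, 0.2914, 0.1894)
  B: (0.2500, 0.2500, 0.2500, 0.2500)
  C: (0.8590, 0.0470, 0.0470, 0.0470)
B > A > C

Key insight: Entropy is maximized by uniform distributions and minimized by concentrated distributions.

- Uniform distributions have maximum entropy log₂(4) = 2.0000 bits
- The more "peaked" or concentrated a distribution, the lower its entropy

Entropies:
  H(A) = 1.9105 bits
  H(B) = 2.0000 bits
  H(C) = 0.8103 bits

Ranking: B > A > C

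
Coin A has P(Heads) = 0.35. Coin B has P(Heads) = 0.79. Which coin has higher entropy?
A

For binary distributions, entropy is maximized at p=0.5 and decreases as p moves toward 0 or 1.

H(A) = H(0.35) = 0.9341 bits
H(B) = H(0.79) = 0.7415 bits

Distribution A (p=0.35) is closer to uniform (p=0.5), so it has higher entropy.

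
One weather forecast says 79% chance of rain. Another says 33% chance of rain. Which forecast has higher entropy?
33% forecast

Treat each forecast as a Bernoulli distribution. Binary entropy is maximized at p=0.5 and falls off symmetrically toward 0 or 1. The 33% forecast is closer to 50%, so it is more uncertain. H(79%) ≈ 0.741 bits, H(33%) ≈ 0.915 bits.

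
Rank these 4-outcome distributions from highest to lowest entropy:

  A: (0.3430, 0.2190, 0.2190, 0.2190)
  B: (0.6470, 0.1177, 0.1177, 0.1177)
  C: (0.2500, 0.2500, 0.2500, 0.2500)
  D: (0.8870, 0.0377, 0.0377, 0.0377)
C > A > B > D

Key insight: Entropy is maximized by uniform distributions and minimized by concentrated distributions.

Entropies:
  H(A) = 1.9690 bits
  H(B) = 1.4962 bits
  H(C) = 2.0000 bits
  H(D) = 0.6880 bits

Ranking: C > A > B > D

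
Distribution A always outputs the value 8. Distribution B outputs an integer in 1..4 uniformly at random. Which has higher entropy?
B

A is deterministic, so H(A) = 0. B is uniform over 4 outcomes, so H(B) = log₂(4) = 2.000 bits. Any distribution with genuine randomness has higher entropy than a deterministic one.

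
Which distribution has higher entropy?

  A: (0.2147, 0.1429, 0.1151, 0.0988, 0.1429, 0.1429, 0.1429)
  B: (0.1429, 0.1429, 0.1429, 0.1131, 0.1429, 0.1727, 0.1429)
B

Both distributions are close to uniform, making this a harder comparison.

H(A) = 2.7696 bits
H(B) = 2.7983 bits

The distribution closer to uniform has higher entropy.
Answer: B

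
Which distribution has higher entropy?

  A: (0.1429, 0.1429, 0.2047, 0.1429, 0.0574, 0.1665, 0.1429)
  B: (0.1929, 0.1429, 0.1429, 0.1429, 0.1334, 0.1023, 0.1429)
B

Both distributions are close to uniform, making this a harder comparison.

H(A) = 2.7399 bits
H(B) = 2.7863 bits

The distribution closer to uniform has higher entropy.
Answer: B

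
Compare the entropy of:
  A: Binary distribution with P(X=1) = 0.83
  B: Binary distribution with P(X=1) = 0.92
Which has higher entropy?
A

For binary distributions, entropy is maximized at p=0.5 and decreases as p moves toward 0 or 1.

H(A) = H(0.83) = 0.6577 bits
H(B) = H(0.92) = 0.4022 bits

Distribution A (p=0.83) is closer to uniform (p=0.5), so it has higher entropy.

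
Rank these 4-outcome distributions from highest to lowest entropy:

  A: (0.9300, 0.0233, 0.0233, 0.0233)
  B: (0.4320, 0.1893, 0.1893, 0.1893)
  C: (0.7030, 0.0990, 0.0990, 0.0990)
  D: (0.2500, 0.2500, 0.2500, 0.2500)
D > B > C > A

Key insight: Entropy is maximized by uniform distributions and minimized by concentrated distributions.

Entropies:
  H(A) = 0.4769 bits
  H(B) = 1.8869 bits
  H(C) = 1.3483 bits
  H(D) = 2.0000 bits

Ranking: D > B > C > A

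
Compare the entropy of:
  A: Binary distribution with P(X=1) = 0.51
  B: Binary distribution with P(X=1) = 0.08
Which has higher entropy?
A

For binary distributions, entropy is maximized at p=0.5 and decreases as p moves toward 0 or 1.

H(A) = H(0.51) = 0.9997 bits
H(B) = H(0.08) = 0.4022 bits

Distribution A (p=0.51) is closer to uniform (p=0.5), so it has higher entropy.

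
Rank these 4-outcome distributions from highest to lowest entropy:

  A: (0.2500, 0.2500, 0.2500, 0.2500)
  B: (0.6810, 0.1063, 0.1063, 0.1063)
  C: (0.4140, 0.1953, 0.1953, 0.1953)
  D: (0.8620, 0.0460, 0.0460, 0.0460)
A > C > B > D

Key insight: Entropy is maximized by uniform distributions and minimized by concentrated distributions.

Entropies:
  H(A) = 2.0000 bits
  H(B) = 1.4089 bits
  H(C) = 1.9073 bits
  H(D) = 0.7977 bits

Ranking: A > C > B > D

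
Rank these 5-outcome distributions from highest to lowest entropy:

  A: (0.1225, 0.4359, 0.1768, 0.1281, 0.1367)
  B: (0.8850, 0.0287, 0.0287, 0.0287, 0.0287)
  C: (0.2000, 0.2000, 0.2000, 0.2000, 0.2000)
C > A > B

Key insight: Entropy is maximized by uniform distributions and minimized by concentrated distributions.

- Uniform distributions have maximum entropy log₂(5) = 2.3219 bits
- The more "peaked" or concentrated a distribution, the lower its entropy

Entropies:
  H(A) = 2.1074 bits
  H(B) = 0.7448 bits
  H(C) = 2.3219 bits

Ranking: C > A > B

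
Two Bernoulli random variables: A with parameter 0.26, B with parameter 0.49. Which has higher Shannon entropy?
B

For binary distributions, entropy is maximized at p=0.5 and decreases as p moves toward 0 or 1.

H(A) = H(0.26) = 0.8267 bits
H(B) = H(0.49) = 0.9997 bits

Distribution B (p=0.49) is closer to uniform (p=0.5), so it has higher entropy.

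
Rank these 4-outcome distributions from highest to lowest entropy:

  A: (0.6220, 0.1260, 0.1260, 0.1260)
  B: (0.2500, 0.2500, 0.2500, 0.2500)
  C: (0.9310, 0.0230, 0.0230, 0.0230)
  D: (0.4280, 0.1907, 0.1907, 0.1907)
B > D > A > C

Key insight: Entropy is maximized by uniform distributions and minimized by concentrated distributions.

Entropies:
  H(A) = 1.5557 bits
  H(B) = 2.0000 bits
  H(C) = 0.4715 bits
  H(D) = 1.8916 bits

Ranking: B > D > A > C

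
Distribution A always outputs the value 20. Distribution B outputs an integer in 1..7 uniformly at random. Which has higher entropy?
B

A is deterministic, so H(A) = 0. B is uniform over 7 outcomes, so H(B) = log₂(7) = 2.807 bits. Any distribution with genuine randomness has higher entropy than a deterministic one.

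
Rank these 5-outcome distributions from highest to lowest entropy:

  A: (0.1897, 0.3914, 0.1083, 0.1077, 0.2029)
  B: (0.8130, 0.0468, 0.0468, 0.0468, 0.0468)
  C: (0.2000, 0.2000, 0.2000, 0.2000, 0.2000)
C > A > B

Key insight: Entropy is maximized by uniform distributions and minimized by concentrated distributions.

- Uniform distributions have maximum entropy log₂(5) = 2.3219 bits
- The more "peaked" or concentrated a distribution, the lower its entropy

Entropies:
  H(A) = 2.1452 bits
  H(B) = 1.0692 bits
  H(C) = 2.3219 bits

Ranking: C > A > B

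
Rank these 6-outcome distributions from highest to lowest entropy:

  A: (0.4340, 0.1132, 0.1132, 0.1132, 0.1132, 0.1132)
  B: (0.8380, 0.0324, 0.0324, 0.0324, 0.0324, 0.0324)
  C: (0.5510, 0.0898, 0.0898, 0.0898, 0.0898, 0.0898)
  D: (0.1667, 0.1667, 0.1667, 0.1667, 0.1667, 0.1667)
D > A > C > B

Key insight: Entropy is maximized by uniform distributions and minimized by concentrated distributions.

Entropies:
  H(A) = 2.3016 bits
  H(B) = 1.0152 bits
  H(C) = 2.0350 bits
  H(D) = 2.5850 bits

Ranking: D > A > C > B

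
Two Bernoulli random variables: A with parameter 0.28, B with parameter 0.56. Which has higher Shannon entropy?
B

For binary distributions, entropy is maximized at p=0.5 and decreases as p moves toward 0 or 1.

H(A) = H(0.28) = 0.8555 bits
H(B) = H(0.56) = 0.9896 bits

Distribution B (p=0.56) is closer to uniform (p=0.5), so it has higher entropy.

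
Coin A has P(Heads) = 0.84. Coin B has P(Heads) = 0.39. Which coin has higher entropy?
B

For binary distributions, entropy is maximized at p=0.5 and decreases as p moves toward 0 or 1.

H(A) = H(0.84) = 0.6343 bits
H(B) = H(0.39) = 0.9648 bits

Distribution B (p=0.39) is closer to uniform (p=0.5), so it has higher entropy.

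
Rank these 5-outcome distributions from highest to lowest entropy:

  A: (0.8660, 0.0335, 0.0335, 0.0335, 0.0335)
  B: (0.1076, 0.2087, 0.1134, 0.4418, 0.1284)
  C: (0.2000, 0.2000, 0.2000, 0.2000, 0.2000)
C > B > A

Key insight: Entropy is maximized by uniform distributions and minimized by concentrated distributions.

- Uniform distributions have maximum entropy log₂(5) = 2.3219 bits
- The more "peaked" or concentrated a distribution, the lower its entropy

Entropies:
  H(A) = 0.8363 bits
  H(B) = 2.0750 bits
  H(C) = 2.3219 bits

Ranking: C > B > A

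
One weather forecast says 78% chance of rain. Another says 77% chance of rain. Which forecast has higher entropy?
77% forecast

Treat each forecast as a Bernoulli distribution. Binary entropy is maximized at p=0.5 and falls off symmetrically toward 0 or 1. The 77% forecast is closer to 50%, so it is more uncertain. H(78%) ≈ 0.760 bits, H(77%) ≈ 0.778 bits.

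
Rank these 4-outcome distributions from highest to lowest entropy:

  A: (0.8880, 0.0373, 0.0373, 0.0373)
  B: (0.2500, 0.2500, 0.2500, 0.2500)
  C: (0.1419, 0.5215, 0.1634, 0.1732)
B > C > A

Key insight: Entropy is maximized by uniform distributions and minimized by concentrated distributions.

- Uniform distributions have maximum entropy log₂(4) = 2.0000 bits
- The more "peaked" or concentrated a distribution, the lower its entropy

Entropies:
  H(A) = 0.6834 bits
  H(B) = 2.0000 bits
  H(C) = 1.7547 bits

Ranking: B > C > A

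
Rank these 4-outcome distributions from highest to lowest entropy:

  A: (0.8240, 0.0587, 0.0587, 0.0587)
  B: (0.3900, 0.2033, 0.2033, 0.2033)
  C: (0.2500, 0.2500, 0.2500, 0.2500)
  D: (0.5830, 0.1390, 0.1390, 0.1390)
C > B > D > A

Key insight: Entropy is maximized by uniform distributions and minimized by concentrated distributions.

Entropies:
  H(A) = 0.9502 bits
  H(B) = 1.9316 bits
  H(C) = 2.0000 bits
  H(D) = 1.6410 bits

Ranking: C > B > D > A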